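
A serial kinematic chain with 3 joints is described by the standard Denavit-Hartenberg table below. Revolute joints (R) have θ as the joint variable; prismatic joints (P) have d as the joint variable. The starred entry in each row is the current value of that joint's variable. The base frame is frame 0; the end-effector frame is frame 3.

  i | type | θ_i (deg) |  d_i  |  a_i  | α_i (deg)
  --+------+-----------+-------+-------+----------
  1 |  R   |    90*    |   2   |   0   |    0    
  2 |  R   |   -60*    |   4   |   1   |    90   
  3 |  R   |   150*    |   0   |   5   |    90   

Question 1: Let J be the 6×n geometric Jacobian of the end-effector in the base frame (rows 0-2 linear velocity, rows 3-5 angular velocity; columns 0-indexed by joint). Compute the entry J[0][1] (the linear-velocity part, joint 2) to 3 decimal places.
1.665

axis z_1 = (0.0000,0.0000,1.0000); lever o_n−o_1 = (-2.8840,-1.6651,6.5000)
cross product → J_v[:, 1] = (1.6651,-2.8840,0.0000)
J_ω[:, 1] = z_1
entry J[0][1] = 1.6651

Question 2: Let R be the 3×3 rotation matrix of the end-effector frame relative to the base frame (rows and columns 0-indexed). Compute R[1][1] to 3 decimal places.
-0.866

End-effector y-axis (col 1 of R) = (0.5000,-0.8660,0.0000)
R[1][1] = -0.8660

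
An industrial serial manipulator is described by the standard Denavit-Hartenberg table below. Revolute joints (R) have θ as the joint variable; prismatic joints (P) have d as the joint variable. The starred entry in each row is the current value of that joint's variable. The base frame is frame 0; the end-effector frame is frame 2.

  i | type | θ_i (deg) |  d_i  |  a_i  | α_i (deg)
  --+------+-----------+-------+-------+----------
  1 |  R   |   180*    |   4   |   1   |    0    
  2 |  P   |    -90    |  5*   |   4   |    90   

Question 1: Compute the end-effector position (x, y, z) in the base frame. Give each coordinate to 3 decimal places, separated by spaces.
after link 1: o_1 = (-1.0000, 0.0000, 4.0000)
after link 2: o_2 = (-1.0000, 4.0000, 9.0000)

-1.000 4.000 9.000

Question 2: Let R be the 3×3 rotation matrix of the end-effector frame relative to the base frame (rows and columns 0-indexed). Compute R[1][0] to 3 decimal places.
1.000

End-effector x-axis (col 0 of R) = (0.0000,1.0000,0.0000)
R[1][0] = 1.0000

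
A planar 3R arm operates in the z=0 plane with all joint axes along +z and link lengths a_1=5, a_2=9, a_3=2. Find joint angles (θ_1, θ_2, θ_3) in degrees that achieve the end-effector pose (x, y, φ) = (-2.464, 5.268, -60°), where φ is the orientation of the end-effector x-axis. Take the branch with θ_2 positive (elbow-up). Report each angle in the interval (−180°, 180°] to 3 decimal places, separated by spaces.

wrist centre = target − a_3·(cos φ, sin φ) = (-3.4640, 7.0001)
cos θ_2 = (61.0000−5²−9²)/(2·5·9) = -0.5000; θ_2 = 120.0000° (elbow-up)
β = atan2(7.0001,-3.4640) = 116.3287°; ψ = atan2(7.7942,0.5000) = 86.3295°
θ_1 = β − ψ = 29.9992°
θ_3 = φ − θ_1 − θ_2 = 150.0008° (wrapped to (-180°,180°])

29.999 120.000 150.001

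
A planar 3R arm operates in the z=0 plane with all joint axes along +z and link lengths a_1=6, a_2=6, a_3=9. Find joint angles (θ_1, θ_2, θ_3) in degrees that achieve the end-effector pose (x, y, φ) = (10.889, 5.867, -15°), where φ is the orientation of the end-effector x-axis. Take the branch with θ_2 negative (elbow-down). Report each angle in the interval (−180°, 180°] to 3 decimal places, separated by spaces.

120.003 -89.999 -45.004

wrist centre = target − a_3·(cos φ, sin φ) = (2.1957, 8.1964)
cos θ_2 = (72.0015−6²−6²)/(2·6·6) = 0.0000; θ_2 = -89.9988° (elbow-down)
β = atan2(8.1964,2.1957) = 75.0035°; ψ = atan2(-6.0000,6.0001) = -44.9994°
θ_1 = β − ψ = 120.0030°
θ_3 = φ − θ_1 − θ_2 = -45.0041° (wrapped to (-180°,180°])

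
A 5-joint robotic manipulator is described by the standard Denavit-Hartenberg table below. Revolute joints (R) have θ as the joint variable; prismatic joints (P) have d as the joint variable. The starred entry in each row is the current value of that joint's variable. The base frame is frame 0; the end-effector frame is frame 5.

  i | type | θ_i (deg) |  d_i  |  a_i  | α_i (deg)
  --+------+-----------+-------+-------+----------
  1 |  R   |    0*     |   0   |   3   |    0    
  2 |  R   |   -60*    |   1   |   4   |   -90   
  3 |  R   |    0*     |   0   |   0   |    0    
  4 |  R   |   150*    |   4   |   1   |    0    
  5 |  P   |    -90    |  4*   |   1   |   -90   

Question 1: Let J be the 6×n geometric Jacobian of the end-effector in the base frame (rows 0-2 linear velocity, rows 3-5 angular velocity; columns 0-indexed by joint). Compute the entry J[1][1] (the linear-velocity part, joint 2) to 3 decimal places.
axis z_1 = (0.0000,0.0000,1.0000); lever o_n−o_1 = (8.7452,0.8529,-0.3660)
cross product → J_v[:, 1] = (-0.8529,8.7452,0.0000)
J_ω[:, 1] = z_1
entry J[1][1] = 8.7452

8.745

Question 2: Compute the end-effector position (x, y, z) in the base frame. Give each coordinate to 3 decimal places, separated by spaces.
11.745 0.853 -0.366

after link 1: o_1 = (3.0000, 0.0000, 0.0000)
after link 2: o_2 = (5.0000, -3.4641, 1.0000)
after link 3: o_3 = (5.0000, -3.4641, 1.0000)
after link 4: o_4 = (8.0311, -0.7141, 0.5000)
after link 5: o_5 = (11.7452, 0.8529, -0.3660)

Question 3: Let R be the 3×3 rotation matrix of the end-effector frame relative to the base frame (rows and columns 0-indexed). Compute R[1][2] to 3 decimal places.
0.750

End-effector z-axis (col 2 of R) = (-0.4330,0.7500,-0.5000)
R[1][2] = 0.7500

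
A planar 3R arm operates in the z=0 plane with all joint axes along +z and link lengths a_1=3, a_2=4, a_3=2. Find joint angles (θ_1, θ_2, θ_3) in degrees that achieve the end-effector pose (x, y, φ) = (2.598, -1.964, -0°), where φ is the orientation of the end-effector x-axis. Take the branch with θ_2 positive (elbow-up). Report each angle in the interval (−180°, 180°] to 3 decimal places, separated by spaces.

wrist centre = target − a_3·(cos φ, sin φ) = (0.5980, -1.9640)
cos θ_2 = (4.2149−3²−4²)/(2·3·4) = -0.8660; θ_2 = 150.0023° (elbow-up)
β = atan2(-1.9640,0.5980) = -73.0655°; ψ = atan2(1.9999,-0.4642) = 103.0674°
θ_1 = β − ψ = -176.1329°
θ_3 = φ − θ_1 − θ_2 = 26.1306° (wrapped to (-180°,180°])

-176.133 150.002 26.131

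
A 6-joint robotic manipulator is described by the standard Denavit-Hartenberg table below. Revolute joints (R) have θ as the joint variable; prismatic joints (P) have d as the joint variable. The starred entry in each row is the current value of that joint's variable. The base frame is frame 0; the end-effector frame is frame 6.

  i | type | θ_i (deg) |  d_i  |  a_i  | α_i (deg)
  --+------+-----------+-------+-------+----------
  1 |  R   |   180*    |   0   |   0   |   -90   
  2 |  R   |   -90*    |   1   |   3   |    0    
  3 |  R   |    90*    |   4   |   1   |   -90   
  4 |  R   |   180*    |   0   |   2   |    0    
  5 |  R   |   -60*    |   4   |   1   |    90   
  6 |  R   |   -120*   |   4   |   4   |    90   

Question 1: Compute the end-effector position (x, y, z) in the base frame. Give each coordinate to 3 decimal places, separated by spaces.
-2.964 -3.866 2.464

after link 1: o_1 = (0.0000, 0.0000, 0.0000)
after link 2: o_2 = (-0.0000, -1.0000, 3.0000)
after link 3: o_3 = (-1.0000, -5.0000, 3.0000)
after link 4: o_4 = (1.0000, -5.0000, 3.0000)
after link 5: o_5 = (1.5000, -4.1340, -1.0000)
after link 6: o_6 = (-2.9641, -3.8660, 2.4641)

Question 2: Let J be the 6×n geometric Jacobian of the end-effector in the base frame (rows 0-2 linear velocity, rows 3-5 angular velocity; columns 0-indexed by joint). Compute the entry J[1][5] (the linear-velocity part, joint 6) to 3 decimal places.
axis z_5 = (-0.8660,0.5000,-0.0000); lever o_n−o_5 = (-4.4641,0.2679,3.4641)
cross product → J_v[:, 5] = (1.7321,3.0000,2.0000)
J_ω[:, 5] = z_5
entry J[1][5] = 3.0000

3.000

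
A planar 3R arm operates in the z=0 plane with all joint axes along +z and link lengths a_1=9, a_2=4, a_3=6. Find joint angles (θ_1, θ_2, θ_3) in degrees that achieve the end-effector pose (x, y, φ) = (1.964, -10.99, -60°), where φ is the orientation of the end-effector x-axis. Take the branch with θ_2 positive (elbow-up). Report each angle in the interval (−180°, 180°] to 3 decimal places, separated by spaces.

wrist centre = target − a_3·(cos φ, sin φ) = (-1.0360, -5.7938)
cos θ_2 = (34.6420−9²−4²)/(2·9·4) = -0.8661; θ_2 = 150.0067° (elbow-up)
β = atan2(-5.7938,-1.0360) = -100.1379°; ψ = atan2(1.9996,5.5357) = 19.8608°
θ_1 = β − ψ = -119.9987°
θ_3 = φ − θ_1 − θ_2 = -90.0080° (wrapped to (-180°,180°])

-119.999 150.007 -90.008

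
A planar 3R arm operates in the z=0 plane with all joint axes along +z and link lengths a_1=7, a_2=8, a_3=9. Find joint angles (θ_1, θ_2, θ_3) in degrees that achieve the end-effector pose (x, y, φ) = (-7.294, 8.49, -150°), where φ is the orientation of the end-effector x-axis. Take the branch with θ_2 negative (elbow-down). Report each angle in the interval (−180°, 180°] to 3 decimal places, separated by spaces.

120.002 -60.006 150.004

wrist centre = target − a_3·(cos φ, sin φ) = (0.5002, 12.9900)
cos θ_2 = (168.9903−7²−8²)/(2·7·8) = 0.4999; θ_2 = -60.0057° (elbow-down)
β = atan2(12.9900,0.5002) = 87.7947°; ψ = atan2(-6.9286,10.9993) = -32.2073°
θ_1 = β − ψ = 120.0020°
θ_3 = φ − θ_1 − θ_2 = 150.0037° (wrapped to (-180°,180°])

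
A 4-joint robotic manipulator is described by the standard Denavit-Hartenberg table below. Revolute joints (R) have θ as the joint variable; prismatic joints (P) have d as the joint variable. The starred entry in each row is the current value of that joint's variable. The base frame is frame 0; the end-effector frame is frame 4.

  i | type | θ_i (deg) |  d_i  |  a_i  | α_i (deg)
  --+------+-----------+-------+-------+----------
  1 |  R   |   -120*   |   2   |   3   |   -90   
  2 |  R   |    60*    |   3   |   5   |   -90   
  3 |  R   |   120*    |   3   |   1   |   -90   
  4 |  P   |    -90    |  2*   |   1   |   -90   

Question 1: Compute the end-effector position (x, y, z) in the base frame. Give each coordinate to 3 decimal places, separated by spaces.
after link 1: o_1 = (-1.5000, -2.5981, 2.0000)
after link 2: o_2 = (-0.1519, -6.2631, -2.3301)
after link 3: o_3 = (0.5221, -3.3636, -3.3971)
after link 4: o_4 = (2.2542, -2.3636, -2.3971)

2.254 -2.364 -2.397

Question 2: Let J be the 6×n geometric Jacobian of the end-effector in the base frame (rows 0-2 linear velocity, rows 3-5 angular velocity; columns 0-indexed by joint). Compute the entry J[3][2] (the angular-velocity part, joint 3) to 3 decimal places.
0.433

axis z_2 = (0.4330,0.7500,-0.5000); lever o_n−o_2 = (2.4061,3.8995,-0.0670)
cross product → J_v[:, 2] = (1.8995,-1.1740,-0.1160)
J_ω[:, 2] = z_2
entry J[3][2] = 0.4330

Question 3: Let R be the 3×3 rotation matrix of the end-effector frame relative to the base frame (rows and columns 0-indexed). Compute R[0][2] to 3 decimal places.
End-effector z-axis (col 2 of R) = (-0.6250,0.6495,0.4330)
R[0][2] = -0.6250

-0.625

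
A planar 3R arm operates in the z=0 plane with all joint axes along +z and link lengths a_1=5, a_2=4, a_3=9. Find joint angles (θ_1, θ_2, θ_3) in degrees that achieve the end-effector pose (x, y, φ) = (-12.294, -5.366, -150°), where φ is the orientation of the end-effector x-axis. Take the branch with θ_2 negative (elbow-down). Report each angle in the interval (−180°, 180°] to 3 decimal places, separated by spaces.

wrist centre = target − a_3·(cos φ, sin φ) = (-4.4998, -0.8660)
cos θ_2 = (20.9979−5²−4²)/(2·5·4) = -0.5001; θ_2 = -120.0035° (elbow-down)
β = atan2(-0.8660,-4.4998) = -169.1064°; ψ = atan2(-3.4640,2.9998) = -49.1076°
θ_1 = β − ψ = -119.9988°
θ_3 = φ − θ_1 − θ_2 = 90.0023° (wrapped to (-180°,180°])

-119.999 -120.003 90.002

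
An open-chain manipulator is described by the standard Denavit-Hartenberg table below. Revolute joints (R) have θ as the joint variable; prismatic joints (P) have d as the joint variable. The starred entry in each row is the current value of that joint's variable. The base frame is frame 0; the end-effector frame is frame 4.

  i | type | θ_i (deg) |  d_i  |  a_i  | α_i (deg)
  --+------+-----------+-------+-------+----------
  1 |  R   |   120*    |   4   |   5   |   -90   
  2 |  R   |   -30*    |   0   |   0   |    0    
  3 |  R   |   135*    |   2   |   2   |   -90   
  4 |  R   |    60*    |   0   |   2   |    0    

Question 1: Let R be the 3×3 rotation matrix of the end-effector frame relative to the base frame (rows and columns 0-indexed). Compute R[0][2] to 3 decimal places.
0.483

End-effector z-axis (col 2 of R) = (0.4830,-0.8365,0.2588)
R[0][2] = 0.4830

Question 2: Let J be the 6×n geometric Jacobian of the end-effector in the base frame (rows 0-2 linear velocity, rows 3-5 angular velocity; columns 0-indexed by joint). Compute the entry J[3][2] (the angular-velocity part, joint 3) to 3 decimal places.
-0.866

axis z_2 = (-0.8660,-0.5000,0.0000); lever o_n−o_2 = (0.1562,-0.8064,-2.8978)
cross product → J_v[:, 2] = (1.4489,-2.5095,0.7765)
J_ω[:, 2] = z_2
entry J[3][2] = -0.8660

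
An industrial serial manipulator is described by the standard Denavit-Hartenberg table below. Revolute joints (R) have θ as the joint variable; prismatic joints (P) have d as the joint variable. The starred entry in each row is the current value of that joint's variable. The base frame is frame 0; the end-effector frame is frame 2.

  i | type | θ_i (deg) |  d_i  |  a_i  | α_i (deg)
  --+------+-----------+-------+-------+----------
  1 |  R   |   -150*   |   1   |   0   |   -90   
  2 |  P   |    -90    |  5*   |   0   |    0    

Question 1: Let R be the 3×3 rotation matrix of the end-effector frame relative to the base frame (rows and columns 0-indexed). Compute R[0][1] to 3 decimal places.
End-effector y-axis (col 1 of R) = (-0.8660,-0.5000,-0.0000)
R[0][1] = -0.8660

-0.866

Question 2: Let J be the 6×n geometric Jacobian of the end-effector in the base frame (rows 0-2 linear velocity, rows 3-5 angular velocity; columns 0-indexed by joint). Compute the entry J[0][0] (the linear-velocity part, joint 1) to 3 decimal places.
axis z_0 = ẑ; lever o_n−o_0 = (2.5000,-4.3301,1.0000)
cross product → J_v[:, 0] = (4.3301,2.5000,-0.0000)
J_ω[:, 0] = z_0
entry J[0][0] = 4.3301

4.330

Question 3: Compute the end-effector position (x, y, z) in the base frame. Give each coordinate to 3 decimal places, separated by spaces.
after link 1: o_1 = (0.0000, 0.0000, 1.0000)
after link 2: o_2 = (2.5000, -4.3301, 1.0000)

2.500 -4.330 1.000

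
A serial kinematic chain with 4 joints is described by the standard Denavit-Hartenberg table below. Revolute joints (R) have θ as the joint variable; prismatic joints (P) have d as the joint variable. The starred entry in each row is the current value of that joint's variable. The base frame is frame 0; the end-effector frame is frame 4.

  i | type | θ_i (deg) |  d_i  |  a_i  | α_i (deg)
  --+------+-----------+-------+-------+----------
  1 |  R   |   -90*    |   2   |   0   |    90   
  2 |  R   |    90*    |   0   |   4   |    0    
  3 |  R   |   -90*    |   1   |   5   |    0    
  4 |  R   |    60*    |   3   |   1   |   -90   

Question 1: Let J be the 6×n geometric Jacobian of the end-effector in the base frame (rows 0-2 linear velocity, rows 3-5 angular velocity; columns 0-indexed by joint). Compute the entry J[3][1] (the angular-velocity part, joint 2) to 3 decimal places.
-1.000

axis z_1 = (-1.0000,-0.0000,0.0000); lever o_n−o_1 = (-4.0000,-5.5000,4.8660)
cross product → J_v[:, 1] = (0.0000,4.8660,5.5000)
J_ω[:, 1] = z_1
entry J[3][1] = -1.0000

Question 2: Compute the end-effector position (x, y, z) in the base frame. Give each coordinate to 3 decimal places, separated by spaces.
after link 1: o_1 = (0.0000, 0.0000, 2.0000)
after link 2: o_2 = (0.0000, -0.0000, 6.0000)
after link 3: o_3 = (-1.0000, -5.0000, 6.0000)
after link 4: o_4 = (-4.0000, -5.5000, 6.8660)

-4.000 -5.500 6.866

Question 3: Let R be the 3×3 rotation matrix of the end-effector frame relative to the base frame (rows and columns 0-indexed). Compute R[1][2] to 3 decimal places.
0.866

End-effector z-axis (col 2 of R) = (-0.0000,0.8660,0.5000)
R[1][2] = 0.8660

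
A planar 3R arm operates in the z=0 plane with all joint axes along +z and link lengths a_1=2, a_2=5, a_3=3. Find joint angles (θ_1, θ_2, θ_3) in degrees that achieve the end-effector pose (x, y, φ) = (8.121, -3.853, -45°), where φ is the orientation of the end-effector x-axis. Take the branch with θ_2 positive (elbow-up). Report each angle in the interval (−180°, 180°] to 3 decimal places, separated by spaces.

wrist centre = target − a_3·(cos φ, sin φ) = (5.9997, -1.7317)
cos θ_2 = (38.9949−2²−5²)/(2·2·5) = 0.4997; θ_2 = 60.0170° (elbow-up)
β = atan2(-1.7317,5.9997) = -16.0997°; ψ = atan2(4.3309,4.4987) = 43.9109°
θ_1 = β − ψ = -60.0106°
θ_3 = φ − θ_1 − θ_2 = -45.0064° (wrapped to (-180°,180°])

-60.011 60.017 -45.006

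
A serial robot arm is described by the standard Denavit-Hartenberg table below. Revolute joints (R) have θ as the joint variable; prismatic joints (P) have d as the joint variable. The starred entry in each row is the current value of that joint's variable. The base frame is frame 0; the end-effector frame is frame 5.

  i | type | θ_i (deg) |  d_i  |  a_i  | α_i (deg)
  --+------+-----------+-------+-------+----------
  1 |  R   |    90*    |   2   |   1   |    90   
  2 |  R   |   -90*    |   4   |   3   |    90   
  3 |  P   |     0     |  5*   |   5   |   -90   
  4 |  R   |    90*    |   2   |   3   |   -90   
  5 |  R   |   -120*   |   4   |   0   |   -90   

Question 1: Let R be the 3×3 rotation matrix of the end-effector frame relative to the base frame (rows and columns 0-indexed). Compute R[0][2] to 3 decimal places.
0.500

End-effector z-axis (col 2 of R) = (0.5000,0.8660,0.0000)
R[0][2] = 0.5000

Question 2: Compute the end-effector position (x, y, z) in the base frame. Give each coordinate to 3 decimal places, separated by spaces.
after link 1: o_1 = (0.0000, 1.0000, 2.0000)
after link 2: o_2 = (4.0000, 1.0000, -1.0000)
after link 3: o_3 = (4.0000, -4.0000, -6.0000)
after link 4: o_4 = (6.0000, -1.0000, -6.0000)
after link 5: o_5 = (6.0000, -1.0000, -2.0000)

6.000 -1.000 -2.000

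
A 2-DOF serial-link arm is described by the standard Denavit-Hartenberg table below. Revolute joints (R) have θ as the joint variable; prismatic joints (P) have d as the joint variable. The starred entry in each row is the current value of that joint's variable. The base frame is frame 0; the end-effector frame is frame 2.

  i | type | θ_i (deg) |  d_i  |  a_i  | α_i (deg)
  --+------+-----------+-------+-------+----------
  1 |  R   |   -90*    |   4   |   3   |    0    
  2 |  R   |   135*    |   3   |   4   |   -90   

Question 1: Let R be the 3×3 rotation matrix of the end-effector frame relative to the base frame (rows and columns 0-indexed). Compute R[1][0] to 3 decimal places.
End-effector x-axis (col 0 of R) = (0.7071,0.7071,0.0000)
R[1][0] = 0.7071

0.707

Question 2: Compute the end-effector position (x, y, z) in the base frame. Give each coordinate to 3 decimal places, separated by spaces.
2.828 -0.172 7.000

after link 1: o_1 = (0.0000, -3.0000, 4.0000)
after link 2: o_2 = (2.8284, -0.1716, 7.0000)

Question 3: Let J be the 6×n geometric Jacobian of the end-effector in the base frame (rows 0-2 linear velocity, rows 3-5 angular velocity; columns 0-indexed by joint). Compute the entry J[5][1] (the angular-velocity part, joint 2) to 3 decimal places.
axis z_1 = (0.0000,0.0000,1.0000); lever o_n−o_1 = (2.8284,2.8284,3.0000)
cross product → J_v[:, 1] = (-2.8284,2.8284,0.0000)
J_ω[:, 1] = z_1
entry J[5][1] = 1.0000

1.000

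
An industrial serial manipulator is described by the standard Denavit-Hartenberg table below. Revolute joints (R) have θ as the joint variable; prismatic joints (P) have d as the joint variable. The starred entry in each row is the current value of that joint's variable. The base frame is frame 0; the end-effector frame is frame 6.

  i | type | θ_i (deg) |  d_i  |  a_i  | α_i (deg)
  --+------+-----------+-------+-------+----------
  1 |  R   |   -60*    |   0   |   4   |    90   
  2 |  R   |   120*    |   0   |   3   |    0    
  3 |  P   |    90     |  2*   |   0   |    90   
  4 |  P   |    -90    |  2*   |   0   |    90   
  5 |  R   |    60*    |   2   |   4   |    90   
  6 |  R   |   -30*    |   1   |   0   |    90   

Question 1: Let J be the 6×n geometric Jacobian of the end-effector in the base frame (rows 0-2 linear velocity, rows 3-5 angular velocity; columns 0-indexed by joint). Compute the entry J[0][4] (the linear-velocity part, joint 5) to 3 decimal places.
axis z_4 = (0.4330,-0.7500,0.5000); lever o_n−o_4 = (2.6071,1.2165,3.5670)
cross product → J_v[:, 4] = (-3.2835,-0.2410,2.4821)
J_ω[:, 4] = z_4
entry J[0][4] = -3.2835

-3.283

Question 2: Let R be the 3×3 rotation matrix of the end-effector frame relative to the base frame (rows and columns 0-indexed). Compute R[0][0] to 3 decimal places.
End-effector x-axis (col 0 of R) = (-0.0290,0.9163,0.3995)
R[0][0] = -0.0290

-0.029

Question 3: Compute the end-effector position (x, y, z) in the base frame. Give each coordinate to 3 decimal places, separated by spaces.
after link 1: o_1 = (2.0000, -3.4641, 0.0000)
after link 2: o_2 = (1.2500, -2.1651, 2.5981)
after link 3: o_3 = (-0.4821, -3.1651, 2.5981)
after link 4: o_4 = (-0.9821, -2.2990, 4.3301)
after link 5: o_5 = (0.7500, -1.2990, 8.3301)
after link 6: o_6 = (1.6250, -1.0825, 7.8971)

1.625 -1.083 7.897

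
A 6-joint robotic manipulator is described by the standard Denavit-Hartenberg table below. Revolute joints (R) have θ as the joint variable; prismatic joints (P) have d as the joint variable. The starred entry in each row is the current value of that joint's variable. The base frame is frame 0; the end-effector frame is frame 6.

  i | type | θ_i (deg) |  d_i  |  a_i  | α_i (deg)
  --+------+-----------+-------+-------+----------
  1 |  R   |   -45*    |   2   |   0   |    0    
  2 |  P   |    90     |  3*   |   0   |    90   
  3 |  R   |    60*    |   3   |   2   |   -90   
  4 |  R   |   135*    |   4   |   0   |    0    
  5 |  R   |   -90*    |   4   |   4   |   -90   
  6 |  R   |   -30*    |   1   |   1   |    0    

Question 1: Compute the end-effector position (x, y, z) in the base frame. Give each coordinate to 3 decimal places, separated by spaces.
-4.343 -2.720 13.349

after link 1: o_1 = (0.0000, 0.0000, 2.0000)
after link 2: o_2 = (0.0000, 0.0000, 5.0000)
after link 3: o_3 = (2.8284, -1.4142, 6.7321)
after link 4: o_4 = (0.3789, -3.8637, 8.7321)
after link 5: o_5 = (-3.0706, -3.3132, 13.1815)
after link 6: o_6 = (-4.3432, -2.7199, 13.3495)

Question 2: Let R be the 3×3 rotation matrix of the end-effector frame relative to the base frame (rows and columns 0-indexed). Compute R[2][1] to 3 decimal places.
End-effector y-axis (col 1 of R) = (0.4053,0.9053,-0.1268)
R[2][1] = -0.1268

-0.127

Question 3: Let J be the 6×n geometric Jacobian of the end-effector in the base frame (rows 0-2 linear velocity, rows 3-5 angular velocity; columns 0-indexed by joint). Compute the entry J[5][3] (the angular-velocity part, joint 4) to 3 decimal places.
axis z_3 = (-0.6124,-0.6124,0.5000); lever o_n−o_3 = (-7.1717,-1.3056,6.6174)
cross product → J_v[:, 3] = (-3.3995,0.4665,-3.5922)
J_ω[:, 3] = z_3
entry J[5][3] = 0.5000

0.500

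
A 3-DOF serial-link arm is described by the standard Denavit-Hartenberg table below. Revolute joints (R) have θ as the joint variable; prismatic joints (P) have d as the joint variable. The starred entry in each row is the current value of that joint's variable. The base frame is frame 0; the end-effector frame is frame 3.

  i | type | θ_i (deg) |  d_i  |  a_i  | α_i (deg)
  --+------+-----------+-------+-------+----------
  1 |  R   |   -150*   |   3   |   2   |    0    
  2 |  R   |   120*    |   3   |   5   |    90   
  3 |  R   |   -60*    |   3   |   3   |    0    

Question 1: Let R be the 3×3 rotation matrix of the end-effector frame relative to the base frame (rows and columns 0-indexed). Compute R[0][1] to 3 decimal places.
End-effector y-axis (col 1 of R) = (0.7500,-0.4330,0.5000)
R[0][1] = 0.7500

0.750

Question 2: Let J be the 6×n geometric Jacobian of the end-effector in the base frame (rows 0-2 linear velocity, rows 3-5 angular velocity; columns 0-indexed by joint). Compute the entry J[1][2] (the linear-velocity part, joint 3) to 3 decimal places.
axis z_2 = (-0.5000,-0.8660,0.0000); lever o_n−o_2 = (-0.2010,-3.3481,-2.5981)
cross product → J_v[:, 2] = (2.2500,-1.2990,1.5000)
J_ω[:, 2] = z_2
entry J[1][2] = -1.2990

-1.299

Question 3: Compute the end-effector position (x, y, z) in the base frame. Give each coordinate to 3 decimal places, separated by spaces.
2.397 -6.848 3.402

after link 1: o_1 = (-1.7321, -1.0000, 3.0000)
after link 2: o_2 = (2.5981, -3.5000, 6.0000)
after link 3: o_3 = (2.3971, -6.8481, 3.4019)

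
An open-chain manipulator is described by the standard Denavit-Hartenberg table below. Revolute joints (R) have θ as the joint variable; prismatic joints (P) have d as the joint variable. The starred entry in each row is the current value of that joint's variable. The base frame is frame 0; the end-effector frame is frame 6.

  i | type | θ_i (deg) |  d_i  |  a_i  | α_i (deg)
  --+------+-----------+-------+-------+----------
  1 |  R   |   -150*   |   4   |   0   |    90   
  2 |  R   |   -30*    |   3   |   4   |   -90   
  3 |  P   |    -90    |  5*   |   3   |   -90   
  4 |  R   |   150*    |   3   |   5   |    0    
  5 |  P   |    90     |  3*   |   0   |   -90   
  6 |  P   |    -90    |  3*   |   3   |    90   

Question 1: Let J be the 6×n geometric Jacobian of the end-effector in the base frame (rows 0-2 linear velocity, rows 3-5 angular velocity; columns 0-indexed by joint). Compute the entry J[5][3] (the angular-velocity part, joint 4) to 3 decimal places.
-0.500

axis z_3 = (-0.7500,-0.4330,-0.5000); lever o_n−o_3 = (-5.4510,-5.1471,-5.3660)
cross product → J_v[:, 3] = (-0.2500,-1.2990,1.5000)
J_ω[:, 3] = z_3
entry J[5][3] = -0.5000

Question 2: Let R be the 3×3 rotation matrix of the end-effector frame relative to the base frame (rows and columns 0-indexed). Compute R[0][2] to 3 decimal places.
End-effector z-axis (col 2 of R) = (0.1250,0.6495,-0.7500)
R[0][2] = 0.1250

0.125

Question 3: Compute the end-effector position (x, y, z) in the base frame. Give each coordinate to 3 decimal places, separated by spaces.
-13.616 -2.933 0.964

after link 1: o_1 = (0.0000, 0.0000, 4.0000)
after link 2: o_2 = (-4.5000, 0.8660, 2.0000)
after link 3: o_3 = (-8.1651, 2.2141, 6.3301)
after link 4: o_4 = (-7.1675, -2.2099, 2.6651)
after link 5: o_5 = (-9.4175, -3.5090, 1.1651)
after link 6: o_6 = (-13.6160, -2.9330, 0.9641)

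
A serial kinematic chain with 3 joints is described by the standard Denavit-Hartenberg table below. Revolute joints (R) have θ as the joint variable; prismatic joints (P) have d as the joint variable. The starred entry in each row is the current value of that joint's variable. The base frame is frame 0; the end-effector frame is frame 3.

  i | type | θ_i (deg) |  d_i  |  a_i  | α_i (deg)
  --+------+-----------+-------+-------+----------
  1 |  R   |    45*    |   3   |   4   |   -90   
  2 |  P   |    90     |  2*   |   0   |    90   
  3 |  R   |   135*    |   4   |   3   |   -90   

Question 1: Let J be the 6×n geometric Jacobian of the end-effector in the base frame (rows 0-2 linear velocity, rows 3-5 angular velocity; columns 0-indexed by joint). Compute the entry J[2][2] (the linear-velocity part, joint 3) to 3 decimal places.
axis z_2 = (0.7071,0.7071,0.0000); lever o_n−o_2 = (1.3284,4.3284,2.1213)
cross product → J_v[:, 2] = (1.5000,-1.5000,2.1213)
J_ω[:, 2] = z_2
entry J[2][2] = 2.1213

2.121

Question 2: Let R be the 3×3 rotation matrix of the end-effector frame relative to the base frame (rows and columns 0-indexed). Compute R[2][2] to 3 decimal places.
End-effector z-axis (col 2 of R) = (0.5000,-0.5000,0.7071)
R[2][2] = 0.7071

0.707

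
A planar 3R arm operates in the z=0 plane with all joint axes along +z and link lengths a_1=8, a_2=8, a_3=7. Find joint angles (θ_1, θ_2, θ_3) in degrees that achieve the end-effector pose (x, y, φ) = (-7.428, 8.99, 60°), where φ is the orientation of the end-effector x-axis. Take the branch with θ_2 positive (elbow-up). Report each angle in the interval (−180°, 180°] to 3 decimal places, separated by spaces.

120.000 90.003 -150.003

wrist centre = target − a_3·(cos φ, sin φ) = (-10.9280, 2.9278)
cos θ_2 = (127.9933−8²−8²)/(2·8·8) = -0.0001; θ_2 = 90.0030° (elbow-up)
β = atan2(2.9278,-10.9280) = 165.0016°; ψ = atan2(8.0000,7.9996) = 45.0015°
θ_1 = β − ψ = 120.0001°
θ_3 = φ − θ_1 − θ_2 = -150.0031° (wrapped to (-180°,180°])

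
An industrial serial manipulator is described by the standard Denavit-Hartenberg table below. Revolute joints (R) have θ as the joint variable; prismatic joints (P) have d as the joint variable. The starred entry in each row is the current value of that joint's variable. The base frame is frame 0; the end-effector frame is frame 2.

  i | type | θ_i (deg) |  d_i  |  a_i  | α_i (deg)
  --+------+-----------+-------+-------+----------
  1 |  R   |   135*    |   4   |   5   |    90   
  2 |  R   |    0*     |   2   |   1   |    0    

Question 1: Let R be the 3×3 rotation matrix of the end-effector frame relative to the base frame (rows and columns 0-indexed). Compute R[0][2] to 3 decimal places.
0.707

End-effector z-axis (col 2 of R) = (0.7071,0.7071,0.0000)
R[0][2] = 0.7071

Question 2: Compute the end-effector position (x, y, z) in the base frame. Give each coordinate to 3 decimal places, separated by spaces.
after link 1: o_1 = (-3.5355, 3.5355, 4.0000)
after link 2: o_2 = (-2.8284, 5.6569, 4.0000)

-2.828 5.657 4.000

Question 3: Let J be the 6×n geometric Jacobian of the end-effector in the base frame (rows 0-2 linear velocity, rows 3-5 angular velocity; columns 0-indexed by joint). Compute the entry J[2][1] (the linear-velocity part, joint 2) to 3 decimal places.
1.000

axis z_1 = (0.7071,0.7071,0.0000); lever o_n−o_1 = (0.7071,2.1213,0.0000)
cross product → J_v[:, 1] = (-0.0000,0.0000,1.0000)
J_ω[:, 1] = z_1
entry J[2][1] = 1.0000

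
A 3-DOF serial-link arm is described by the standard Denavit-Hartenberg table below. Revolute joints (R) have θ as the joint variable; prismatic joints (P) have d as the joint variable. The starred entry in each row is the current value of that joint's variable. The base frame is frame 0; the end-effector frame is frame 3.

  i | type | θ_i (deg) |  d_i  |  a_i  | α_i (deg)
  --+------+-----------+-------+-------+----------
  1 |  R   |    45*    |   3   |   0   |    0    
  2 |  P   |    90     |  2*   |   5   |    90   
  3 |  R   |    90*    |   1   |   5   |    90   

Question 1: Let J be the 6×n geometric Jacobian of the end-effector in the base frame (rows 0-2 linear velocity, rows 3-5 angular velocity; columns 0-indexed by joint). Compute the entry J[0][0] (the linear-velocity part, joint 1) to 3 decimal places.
-4.243

axis z_0 = ẑ; lever o_n−o_0 = (-2.8284,4.2426,10.0000)
cross product → J_v[:, 0] = (-4.2426,-2.8284,0.0000)
J_ω[:, 0] = z_0
entry J[0][0] = -4.2426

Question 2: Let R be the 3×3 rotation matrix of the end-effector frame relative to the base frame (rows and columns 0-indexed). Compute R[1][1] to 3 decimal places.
0.707

End-effector y-axis (col 1 of R) = (0.7071,0.7071,0.0000)
R[1][1] = 0.7071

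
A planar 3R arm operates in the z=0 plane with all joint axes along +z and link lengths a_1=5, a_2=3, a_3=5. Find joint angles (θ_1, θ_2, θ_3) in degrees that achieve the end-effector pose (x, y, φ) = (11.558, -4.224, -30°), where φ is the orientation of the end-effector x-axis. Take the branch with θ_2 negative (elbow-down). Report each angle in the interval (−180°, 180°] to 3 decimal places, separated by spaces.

3.171 -44.997 11.826

wrist centre = target − a_3·(cos φ, sin φ) = (7.2279, -1.7240)
cos θ_2 = (55.2143−5²−3²)/(2·5·3) = 0.7071; θ_2 = -44.9970° (elbow-down)
β = atan2(-1.7240,7.2279) = -13.4156°; ψ = atan2(-2.1212,7.1214) = -16.5868°
θ_1 = β − ψ = 3.1712°
θ_3 = φ − θ_1 − θ_2 = 11.8257° (wrapped to (-180°,180°])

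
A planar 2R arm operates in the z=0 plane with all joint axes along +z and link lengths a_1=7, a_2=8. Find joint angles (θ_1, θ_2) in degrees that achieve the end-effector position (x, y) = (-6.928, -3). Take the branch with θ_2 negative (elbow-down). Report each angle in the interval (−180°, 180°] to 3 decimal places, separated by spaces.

-89.998 -120.002

cos θ_2 = (56.9972−7²−8²)/(2·7·8) = -0.5000; θ_2 = -120.0017° (elbow-down)
β = atan2(-3.0000,-6.9280) = -156.5862°; ψ = atan2(-6.9281,2.9998) = -66.5878°
θ_1 = β − ψ = -89.9983°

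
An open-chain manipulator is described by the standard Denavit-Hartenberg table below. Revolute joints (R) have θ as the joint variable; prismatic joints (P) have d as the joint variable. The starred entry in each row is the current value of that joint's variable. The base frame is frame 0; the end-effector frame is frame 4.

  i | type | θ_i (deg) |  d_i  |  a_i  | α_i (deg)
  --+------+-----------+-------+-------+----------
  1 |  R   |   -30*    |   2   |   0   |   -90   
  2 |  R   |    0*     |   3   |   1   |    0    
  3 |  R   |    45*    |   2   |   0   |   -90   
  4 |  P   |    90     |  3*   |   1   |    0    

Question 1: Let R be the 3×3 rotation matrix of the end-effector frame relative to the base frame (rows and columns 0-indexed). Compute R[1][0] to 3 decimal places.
End-effector x-axis (col 0 of R) = (-0.5000,-0.8660,-0.0000)
R[1][0] = -0.8660

-0.866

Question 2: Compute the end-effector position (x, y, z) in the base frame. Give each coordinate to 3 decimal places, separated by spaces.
1.029 4.025 -0.121

after link 1: o_1 = (0.0000, 0.0000, 2.0000)
after link 2: o_2 = (2.3660, 2.0981, 2.0000)
after link 3: o_3 = (3.3660, 3.8301, 2.0000)
after link 4: o_4 = (1.0289, 4.0248, -0.1213)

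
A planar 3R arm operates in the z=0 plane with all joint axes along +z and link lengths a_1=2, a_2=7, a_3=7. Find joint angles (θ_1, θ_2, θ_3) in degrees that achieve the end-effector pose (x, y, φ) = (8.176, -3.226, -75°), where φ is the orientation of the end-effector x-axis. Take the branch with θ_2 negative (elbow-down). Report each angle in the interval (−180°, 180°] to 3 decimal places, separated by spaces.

wrist centre = target − a_3·(cos φ, sin φ) = (6.3643, 3.5355)
cos θ_2 = (53.0035−2²−7²)/(2·2·7) = 0.0001; θ_2 = -89.9928° (elbow-down)
β = atan2(3.5355,6.3643) = 29.0531°; ψ = atan2(-7.0000,2.0009) = -74.0480°
θ_1 = β − ψ = 103.1010°
θ_3 = φ − θ_1 − θ_2 = -88.1082° (wrapped to (-180°,180°])

103.101 -89.993 -88.108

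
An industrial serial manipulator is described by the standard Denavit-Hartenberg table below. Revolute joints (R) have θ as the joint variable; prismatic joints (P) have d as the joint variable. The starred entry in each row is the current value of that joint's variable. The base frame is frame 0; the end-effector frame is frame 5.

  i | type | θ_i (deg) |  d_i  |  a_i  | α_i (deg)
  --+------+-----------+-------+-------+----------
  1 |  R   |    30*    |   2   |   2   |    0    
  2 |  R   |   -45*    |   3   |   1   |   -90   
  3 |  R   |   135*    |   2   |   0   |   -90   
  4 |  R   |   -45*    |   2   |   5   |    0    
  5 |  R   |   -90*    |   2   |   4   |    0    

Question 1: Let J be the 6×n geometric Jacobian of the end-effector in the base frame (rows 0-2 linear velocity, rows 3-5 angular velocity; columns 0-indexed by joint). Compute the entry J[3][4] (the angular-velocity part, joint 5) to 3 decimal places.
axis z_4 = (-0.6830,0.1830,0.7071); lever o_n−o_4 = (1.2979,2.5804,3.4142)
cross product → J_v[:, 4] = (-1.1998,3.2497,-2.0000)
J_ω[:, 4] = z_4
entry J[3][4] = -0.6830

-0.683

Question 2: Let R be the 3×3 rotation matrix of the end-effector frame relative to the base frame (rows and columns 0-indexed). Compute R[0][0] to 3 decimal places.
0.666

End-effector x-axis (col 0 of R) = (0.6660,0.5536,0.5000)
R[0][0] = 0.6660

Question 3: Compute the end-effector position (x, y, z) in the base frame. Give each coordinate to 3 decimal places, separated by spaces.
after link 1: o_1 = (1.7321, 1.0000, 2.0000)
after link 2: o_2 = (2.6980, 0.7412, 5.0000)
after link 3: o_3 = (3.2156, 2.6730, 5.0000)
after link 4: o_4 = (0.3498, 7.1012, 3.9142)
after link 5: o_5 = (1.6477, 9.6816, 7.3284)

1.648 9.682 7.328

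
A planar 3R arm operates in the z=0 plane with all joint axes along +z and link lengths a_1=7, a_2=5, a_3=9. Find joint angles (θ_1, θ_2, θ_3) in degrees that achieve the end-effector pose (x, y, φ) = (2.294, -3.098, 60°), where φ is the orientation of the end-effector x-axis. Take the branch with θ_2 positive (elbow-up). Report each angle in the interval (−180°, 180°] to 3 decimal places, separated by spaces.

wrist centre = target − a_3·(cos φ, sin φ) = (-2.2060, -10.8922)
cos θ_2 = (123.5071−7²−5²)/(2·7·5) = 0.7072; θ_2 = 44.9889° (elbow-up)
β = atan2(-10.8922,-2.2060) = -101.4492°; ψ = atan2(3.5348,10.5362) = 18.5463°
θ_1 = β − ψ = -119.9956°
θ_3 = φ − θ_1 − θ_2 = 135.0067° (wrapped to (-180°,180°])

-119.996 44.989 135.007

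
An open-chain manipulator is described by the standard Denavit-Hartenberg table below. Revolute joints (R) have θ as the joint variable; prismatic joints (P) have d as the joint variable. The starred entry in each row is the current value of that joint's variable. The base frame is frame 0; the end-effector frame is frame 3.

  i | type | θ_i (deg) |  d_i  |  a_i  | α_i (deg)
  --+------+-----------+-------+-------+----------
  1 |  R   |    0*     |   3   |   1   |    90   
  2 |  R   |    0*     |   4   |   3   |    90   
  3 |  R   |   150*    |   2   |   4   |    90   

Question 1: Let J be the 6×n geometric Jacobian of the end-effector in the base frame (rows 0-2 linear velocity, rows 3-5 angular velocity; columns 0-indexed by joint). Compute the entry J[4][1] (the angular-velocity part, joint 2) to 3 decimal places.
axis z_1 = (0.0000,-1.0000,0.0000); lever o_n−o_1 = (-0.4641,-6.0000,-2.0000)
cross product → J_v[:, 1] = (2.0000,-0.0000,-0.4641)
J_ω[:, 1] = z_1
entry J[4][1] = -1.0000

-1.000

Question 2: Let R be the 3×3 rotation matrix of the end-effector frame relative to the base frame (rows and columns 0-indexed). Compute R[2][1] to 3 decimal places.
End-effector y-axis (col 1 of R) = (-0.0000,-0.0000,-1.0000)
R[2][1] = -1.0000

-1.000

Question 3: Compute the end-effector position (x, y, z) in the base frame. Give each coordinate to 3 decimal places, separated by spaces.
after link 1: o_1 = (1.0000, 0.0000, 3.0000)
after link 2: o_2 = (4.0000, -4.0000, 3.0000)
after link 3: o_3 = (0.5359, -6.0000, 1.0000)

0.536 -6.000 1.000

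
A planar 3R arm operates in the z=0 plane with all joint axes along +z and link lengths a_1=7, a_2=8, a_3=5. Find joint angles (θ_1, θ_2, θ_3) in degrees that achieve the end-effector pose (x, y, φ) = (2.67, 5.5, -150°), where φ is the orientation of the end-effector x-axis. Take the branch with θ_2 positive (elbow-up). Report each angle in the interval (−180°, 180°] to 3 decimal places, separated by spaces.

0.000 89.999 120.001

wrist centre = target − a_3·(cos φ, sin φ) = (7.0001, 8.0000)
cos θ_2 = (113.0018−7²−8²)/(2·7·8) = 0.0000; θ_2 = 89.9991° (elbow-up)
β = atan2(8.0000,7.0001) = 48.8136°; ψ = atan2(8.0000,7.0001) = 48.8136°
θ_1 = β − ψ = 0.0000°
θ_3 = φ − θ_1 − θ_2 = 120.0009° (wrapped to (-180°,180°])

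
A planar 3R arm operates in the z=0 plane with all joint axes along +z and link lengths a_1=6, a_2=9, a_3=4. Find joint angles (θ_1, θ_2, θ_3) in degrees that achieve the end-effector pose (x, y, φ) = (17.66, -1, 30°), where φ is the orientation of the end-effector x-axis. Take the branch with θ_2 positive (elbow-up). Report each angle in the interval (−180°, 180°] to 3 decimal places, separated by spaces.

wrist centre = target − a_3·(cos φ, sin φ) = (14.1959, -3.0000)
cos θ_2 = (210.5235−6²−9²)/(2·6·9) = 0.8660; θ_2 = 30.0077° (elbow-up)
β = atan2(-3.0000,14.1959) = -11.9327°; ψ = atan2(4.5010,13.7936) = 18.0722°
θ_1 = β − ψ = -30.0049°
θ_3 = φ − θ_1 − θ_2 = 29.9972° (wrapped to (-180°,180°])

-30.005 30.008 29.997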